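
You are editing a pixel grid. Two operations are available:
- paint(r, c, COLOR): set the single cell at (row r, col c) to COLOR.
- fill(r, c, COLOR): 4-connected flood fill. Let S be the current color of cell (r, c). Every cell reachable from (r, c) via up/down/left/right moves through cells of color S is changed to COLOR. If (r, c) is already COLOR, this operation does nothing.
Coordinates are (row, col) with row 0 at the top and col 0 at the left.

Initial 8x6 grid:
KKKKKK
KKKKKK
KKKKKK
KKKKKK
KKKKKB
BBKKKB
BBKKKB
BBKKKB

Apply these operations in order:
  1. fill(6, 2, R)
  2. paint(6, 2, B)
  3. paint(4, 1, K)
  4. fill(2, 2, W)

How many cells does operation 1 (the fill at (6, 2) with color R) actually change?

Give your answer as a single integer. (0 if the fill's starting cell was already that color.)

After op 1 fill(6,2,R) [38 cells changed]:
RRRRRR
RRRRRR
RRRRRR
RRRRRR
RRRRRB
BBRRRB
BBRRRB
BBRRRB

Answer: 38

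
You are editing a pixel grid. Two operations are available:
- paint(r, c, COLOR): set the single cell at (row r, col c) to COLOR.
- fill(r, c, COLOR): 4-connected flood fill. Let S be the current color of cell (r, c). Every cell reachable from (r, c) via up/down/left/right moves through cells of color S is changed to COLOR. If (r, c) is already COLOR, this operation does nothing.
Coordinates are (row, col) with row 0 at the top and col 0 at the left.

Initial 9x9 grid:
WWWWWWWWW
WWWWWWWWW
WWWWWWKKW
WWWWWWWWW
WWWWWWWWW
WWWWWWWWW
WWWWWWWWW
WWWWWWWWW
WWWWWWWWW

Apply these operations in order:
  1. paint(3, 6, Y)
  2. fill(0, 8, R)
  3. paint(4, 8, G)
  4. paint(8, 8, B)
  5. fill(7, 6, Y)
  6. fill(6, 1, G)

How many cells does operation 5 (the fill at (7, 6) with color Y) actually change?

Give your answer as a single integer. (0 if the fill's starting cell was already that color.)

After op 1 paint(3,6,Y):
WWWWWWWWW
WWWWWWWWW
WWWWWWKKW
WWWWWWYWW
WWWWWWWWW
WWWWWWWWW
WWWWWWWWW
WWWWWWWWW
WWWWWWWWW
After op 2 fill(0,8,R) [78 cells changed]:
RRRRRRRRR
RRRRRRRRR
RRRRRRKKR
RRRRRRYRR
RRRRRRRRR
RRRRRRRRR
RRRRRRRRR
RRRRRRRRR
RRRRRRRRR
After op 3 paint(4,8,G):
RRRRRRRRR
RRRRRRRRR
RRRRRRKKR
RRRRRRYRR
RRRRRRRRG
RRRRRRRRR
RRRRRRRRR
RRRRRRRRR
RRRRRRRRR
After op 4 paint(8,8,B):
RRRRRRRRR
RRRRRRRRR
RRRRRRKKR
RRRRRRYRR
RRRRRRRRG
RRRRRRRRR
RRRRRRRRR
RRRRRRRRR
RRRRRRRRB
After op 5 fill(7,6,Y) [76 cells changed]:
YYYYYYYYY
YYYYYYYYY
YYYYYYKKY
YYYYYYYYY
YYYYYYYYG
YYYYYYYYY
YYYYYYYYY
YYYYYYYYY
YYYYYYYYB

Answer: 76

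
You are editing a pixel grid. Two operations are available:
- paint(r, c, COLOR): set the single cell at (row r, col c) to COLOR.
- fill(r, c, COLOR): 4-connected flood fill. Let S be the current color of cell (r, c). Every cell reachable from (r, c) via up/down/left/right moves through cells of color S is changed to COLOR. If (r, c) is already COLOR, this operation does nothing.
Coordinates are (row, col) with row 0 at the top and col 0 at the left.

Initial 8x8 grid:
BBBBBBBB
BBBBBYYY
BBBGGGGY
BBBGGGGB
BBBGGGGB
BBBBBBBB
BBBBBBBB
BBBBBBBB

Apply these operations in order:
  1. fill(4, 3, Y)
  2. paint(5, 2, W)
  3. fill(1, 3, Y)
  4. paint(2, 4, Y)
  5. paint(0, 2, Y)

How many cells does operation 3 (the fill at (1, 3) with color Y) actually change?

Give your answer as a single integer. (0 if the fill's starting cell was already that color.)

After op 1 fill(4,3,Y) [12 cells changed]:
BBBBBBBB
BBBBBYYY
BBBYYYYY
BBBYYYYB
BBBYYYYB
BBBBBBBB
BBBBBBBB
BBBBBBBB
After op 2 paint(5,2,W):
BBBBBBBB
BBBBBYYY
BBBYYYYY
BBBYYYYB
BBBYYYYB
BBWBBBBB
BBBBBBBB
BBBBBBBB
After op 3 fill(1,3,Y) [47 cells changed]:
YYYYYYYY
YYYYYYYY
YYYYYYYY
YYYYYYYY
YYYYYYYY
YYWYYYYY
YYYYYYYY
YYYYYYYY

Answer: 47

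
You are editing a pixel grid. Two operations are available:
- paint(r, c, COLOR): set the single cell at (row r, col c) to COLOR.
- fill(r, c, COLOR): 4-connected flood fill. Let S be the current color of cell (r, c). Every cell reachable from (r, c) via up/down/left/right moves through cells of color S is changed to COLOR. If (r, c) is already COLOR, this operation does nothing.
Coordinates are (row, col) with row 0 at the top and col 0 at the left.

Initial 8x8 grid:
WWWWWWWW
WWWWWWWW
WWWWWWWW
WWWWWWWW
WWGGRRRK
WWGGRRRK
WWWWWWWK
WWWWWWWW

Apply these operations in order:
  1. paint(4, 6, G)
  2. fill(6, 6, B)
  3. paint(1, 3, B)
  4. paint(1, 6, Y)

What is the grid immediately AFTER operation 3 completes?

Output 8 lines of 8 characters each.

After op 1 paint(4,6,G):
WWWWWWWW
WWWWWWWW
WWWWWWWW
WWWWWWWW
WWGGRRGK
WWGGRRRK
WWWWWWWK
WWWWWWWW
After op 2 fill(6,6,B) [51 cells changed]:
BBBBBBBB
BBBBBBBB
BBBBBBBB
BBBBBBBB
BBGGRRGK
BBGGRRRK
BBBBBBBK
BBBBBBBB
After op 3 paint(1,3,B):
BBBBBBBB
BBBBBBBB
BBBBBBBB
BBBBBBBB
BBGGRRGK
BBGGRRRK
BBBBBBBK
BBBBBBBB

Answer: BBBBBBBB
BBBBBBBB
BBBBBBBB
BBBBBBBB
BBGGRRGK
BBGGRRRK
BBBBBBBK
BBBBBBBB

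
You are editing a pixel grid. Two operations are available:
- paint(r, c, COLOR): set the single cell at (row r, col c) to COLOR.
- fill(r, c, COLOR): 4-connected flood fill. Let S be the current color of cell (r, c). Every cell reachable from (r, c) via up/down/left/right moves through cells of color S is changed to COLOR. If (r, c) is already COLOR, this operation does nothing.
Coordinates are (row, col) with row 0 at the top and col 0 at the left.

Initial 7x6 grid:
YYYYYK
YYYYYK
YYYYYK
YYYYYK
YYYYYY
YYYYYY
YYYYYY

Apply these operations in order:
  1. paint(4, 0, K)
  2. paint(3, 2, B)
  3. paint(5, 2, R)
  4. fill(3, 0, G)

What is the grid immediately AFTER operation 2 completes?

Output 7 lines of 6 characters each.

Answer: YYYYYK
YYYYYK
YYYYYK
YYBYYK
KYYYYY
YYYYYY
YYYYYY

Derivation:
After op 1 paint(4,0,K):
YYYYYK
YYYYYK
YYYYYK
YYYYYK
KYYYYY
YYYYYY
YYYYYY
After op 2 paint(3,2,B):
YYYYYK
YYYYYK
YYYYYK
YYBYYK
KYYYYY
YYYYYY
YYYYYY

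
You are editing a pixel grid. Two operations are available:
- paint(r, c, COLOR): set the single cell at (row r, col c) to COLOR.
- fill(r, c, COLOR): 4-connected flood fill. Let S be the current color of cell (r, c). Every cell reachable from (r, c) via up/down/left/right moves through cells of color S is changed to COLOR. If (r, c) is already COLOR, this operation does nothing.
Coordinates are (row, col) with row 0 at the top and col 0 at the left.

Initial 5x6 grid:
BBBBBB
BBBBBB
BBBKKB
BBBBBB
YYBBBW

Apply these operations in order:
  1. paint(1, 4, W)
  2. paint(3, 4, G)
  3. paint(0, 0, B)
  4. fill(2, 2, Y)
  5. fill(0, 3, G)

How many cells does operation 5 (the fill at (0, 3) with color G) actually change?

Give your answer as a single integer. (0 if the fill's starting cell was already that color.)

After op 1 paint(1,4,W):
BBBBBB
BBBBWB
BBBKKB
BBBBBB
YYBBBW
After op 2 paint(3,4,G):
BBBBBB
BBBBWB
BBBKKB
BBBBGB
YYBBBW
After op 3 paint(0,0,B):
BBBBBB
BBBBWB
BBBKKB
BBBBGB
YYBBBW
After op 4 fill(2,2,Y) [23 cells changed]:
YYYYYY
YYYYWY
YYYKKY
YYYYGY
YYYYYW
After op 5 fill(0,3,G) [25 cells changed]:
GGGGGG
GGGGWG
GGGKKG
GGGGGG
GGGGGW

Answer: 25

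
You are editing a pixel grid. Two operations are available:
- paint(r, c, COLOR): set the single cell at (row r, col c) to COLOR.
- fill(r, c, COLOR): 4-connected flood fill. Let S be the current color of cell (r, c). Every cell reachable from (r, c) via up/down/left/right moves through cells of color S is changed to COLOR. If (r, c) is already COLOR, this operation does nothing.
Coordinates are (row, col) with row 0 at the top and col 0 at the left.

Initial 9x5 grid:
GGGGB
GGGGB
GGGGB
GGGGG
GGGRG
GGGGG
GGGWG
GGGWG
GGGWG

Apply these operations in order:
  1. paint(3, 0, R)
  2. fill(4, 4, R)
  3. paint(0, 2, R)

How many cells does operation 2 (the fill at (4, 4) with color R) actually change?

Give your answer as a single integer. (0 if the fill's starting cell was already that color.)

Answer: 37

Derivation:
After op 1 paint(3,0,R):
GGGGB
GGGGB
GGGGB
RGGGG
GGGRG
GGGGG
GGGWG
GGGWG
GGGWG
After op 2 fill(4,4,R) [37 cells changed]:
RRRRB
RRRRB
RRRRB
RRRRR
RRRRR
RRRRR
RRRWR
RRRWR
RRRWR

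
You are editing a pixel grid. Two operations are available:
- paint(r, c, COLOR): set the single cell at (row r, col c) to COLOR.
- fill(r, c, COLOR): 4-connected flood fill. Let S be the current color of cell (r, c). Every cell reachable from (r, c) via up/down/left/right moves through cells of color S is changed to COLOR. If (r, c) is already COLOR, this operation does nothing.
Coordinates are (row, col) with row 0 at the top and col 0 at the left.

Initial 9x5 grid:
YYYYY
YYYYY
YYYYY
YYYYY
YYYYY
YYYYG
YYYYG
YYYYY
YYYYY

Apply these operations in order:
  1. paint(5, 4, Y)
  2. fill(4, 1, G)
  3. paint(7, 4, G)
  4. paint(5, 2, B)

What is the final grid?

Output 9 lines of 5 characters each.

After op 1 paint(5,4,Y):
YYYYY
YYYYY
YYYYY
YYYYY
YYYYY
YYYYY
YYYYG
YYYYY
YYYYY
After op 2 fill(4,1,G) [44 cells changed]:
GGGGG
GGGGG
GGGGG
GGGGG
GGGGG
GGGGG
GGGGG
GGGGG
GGGGG
After op 3 paint(7,4,G):
GGGGG
GGGGG
GGGGG
GGGGG
GGGGG
GGGGG
GGGGG
GGGGG
GGGGG
After op 4 paint(5,2,B):
GGGGG
GGGGG
GGGGG
GGGGG
GGGGG
GGBGG
GGGGG
GGGGG
GGGGG

Answer: GGGGG
GGGGG
GGGGG
GGGGG
GGGGG
GGBGG
GGGGG
GGGGG
GGGGG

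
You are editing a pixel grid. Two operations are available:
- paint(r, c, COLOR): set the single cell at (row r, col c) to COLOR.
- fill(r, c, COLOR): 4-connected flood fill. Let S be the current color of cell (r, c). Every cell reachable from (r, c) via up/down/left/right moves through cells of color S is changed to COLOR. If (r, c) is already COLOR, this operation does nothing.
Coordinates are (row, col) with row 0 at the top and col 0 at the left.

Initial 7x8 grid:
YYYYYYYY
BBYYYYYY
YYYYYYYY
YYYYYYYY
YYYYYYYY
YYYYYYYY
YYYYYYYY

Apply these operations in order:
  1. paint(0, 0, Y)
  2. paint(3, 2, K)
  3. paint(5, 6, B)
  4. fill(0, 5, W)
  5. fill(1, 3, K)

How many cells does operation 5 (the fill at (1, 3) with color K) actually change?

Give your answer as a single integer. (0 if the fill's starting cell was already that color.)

After op 1 paint(0,0,Y):
YYYYYYYY
BBYYYYYY
YYYYYYYY
YYYYYYYY
YYYYYYYY
YYYYYYYY
YYYYYYYY
After op 2 paint(3,2,K):
YYYYYYYY
BBYYYYYY
YYYYYYYY
YYKYYYYY
YYYYYYYY
YYYYYYYY
YYYYYYYY
After op 3 paint(5,6,B):
YYYYYYYY
BBYYYYYY
YYYYYYYY
YYKYYYYY
YYYYYYYY
YYYYYYBY
YYYYYYYY
After op 4 fill(0,5,W) [52 cells changed]:
WWWWWWWW
BBWWWWWW
WWWWWWWW
WWKWWWWW
WWWWWWWW
WWWWWWBW
WWWWWWWW
After op 5 fill(1,3,K) [52 cells changed]:
KKKKKKKK
BBKKKKKK
KKKKKKKK
KKKKKKKK
KKKKKKKK
KKKKKKBK
KKKKKKKK

Answer: 52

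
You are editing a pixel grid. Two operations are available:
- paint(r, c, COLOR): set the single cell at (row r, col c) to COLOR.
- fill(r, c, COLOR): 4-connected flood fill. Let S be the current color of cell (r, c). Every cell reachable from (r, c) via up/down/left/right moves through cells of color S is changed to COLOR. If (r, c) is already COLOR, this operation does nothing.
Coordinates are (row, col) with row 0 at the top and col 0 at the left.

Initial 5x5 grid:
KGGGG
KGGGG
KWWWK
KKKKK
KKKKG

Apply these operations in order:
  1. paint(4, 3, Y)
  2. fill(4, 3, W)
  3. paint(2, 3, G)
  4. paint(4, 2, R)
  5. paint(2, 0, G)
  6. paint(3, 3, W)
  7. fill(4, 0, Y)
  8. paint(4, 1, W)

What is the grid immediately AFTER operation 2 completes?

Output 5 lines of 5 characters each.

Answer: KGGGG
KGGGG
KWWWK
KKKKK
KKKWG

Derivation:
After op 1 paint(4,3,Y):
KGGGG
KGGGG
KWWWK
KKKKK
KKKYG
After op 2 fill(4,3,W) [1 cells changed]:
KGGGG
KGGGG
KWWWK
KKKKK
KKKWG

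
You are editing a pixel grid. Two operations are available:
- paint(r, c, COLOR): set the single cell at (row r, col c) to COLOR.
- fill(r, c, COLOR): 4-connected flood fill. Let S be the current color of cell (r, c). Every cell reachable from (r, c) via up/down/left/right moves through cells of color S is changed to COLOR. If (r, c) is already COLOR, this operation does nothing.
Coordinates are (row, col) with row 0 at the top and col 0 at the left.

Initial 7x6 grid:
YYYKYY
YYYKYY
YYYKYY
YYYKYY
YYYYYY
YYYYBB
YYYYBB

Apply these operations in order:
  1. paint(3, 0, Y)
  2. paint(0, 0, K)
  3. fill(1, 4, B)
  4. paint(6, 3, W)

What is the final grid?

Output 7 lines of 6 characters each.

After op 1 paint(3,0,Y):
YYYKYY
YYYKYY
YYYKYY
YYYKYY
YYYYYY
YYYYBB
YYYYBB
After op 2 paint(0,0,K):
KYYKYY
YYYKYY
YYYKYY
YYYKYY
YYYYYY
YYYYBB
YYYYBB
After op 3 fill(1,4,B) [33 cells changed]:
KBBKBB
BBBKBB
BBBKBB
BBBKBB
BBBBBB
BBBBBB
BBBBBB
After op 4 paint(6,3,W):
KBBKBB
BBBKBB
BBBKBB
BBBKBB
BBBBBB
BBBBBB
BBBWBB

Answer: KBBKBB
BBBKBB
BBBKBB
BBBKBB
BBBBBB
BBBBBB
BBBWBB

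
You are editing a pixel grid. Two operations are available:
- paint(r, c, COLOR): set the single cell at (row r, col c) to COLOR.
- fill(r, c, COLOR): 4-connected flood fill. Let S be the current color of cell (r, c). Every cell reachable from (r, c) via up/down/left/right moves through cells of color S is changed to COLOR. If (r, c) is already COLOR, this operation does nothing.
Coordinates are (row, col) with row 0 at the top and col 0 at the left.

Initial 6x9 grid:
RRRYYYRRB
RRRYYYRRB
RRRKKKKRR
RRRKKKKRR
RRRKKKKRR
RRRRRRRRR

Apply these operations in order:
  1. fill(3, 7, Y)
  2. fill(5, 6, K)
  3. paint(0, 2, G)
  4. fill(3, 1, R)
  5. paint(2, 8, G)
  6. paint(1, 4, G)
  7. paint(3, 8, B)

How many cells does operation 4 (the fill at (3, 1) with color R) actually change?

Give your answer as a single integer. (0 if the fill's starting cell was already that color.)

Answer: 51

Derivation:
After op 1 fill(3,7,Y) [34 cells changed]:
YYYYYYYYB
YYYYYYYYB
YYYKKKKYY
YYYKKKKYY
YYYKKKKYY
YYYYYYYYY
After op 2 fill(5,6,K) [40 cells changed]:
KKKKKKKKB
KKKKKKKKB
KKKKKKKKK
KKKKKKKKK
KKKKKKKKK
KKKKKKKKK
After op 3 paint(0,2,G):
KKGKKKKKB
KKKKKKKKB
KKKKKKKKK
KKKKKKKKK
KKKKKKKKK
KKKKKKKKK
After op 4 fill(3,1,R) [51 cells changed]:
RRGRRRRRB
RRRRRRRRB
RRRRRRRRR
RRRRRRRRR
RRRRRRRRR
RRRRRRRRR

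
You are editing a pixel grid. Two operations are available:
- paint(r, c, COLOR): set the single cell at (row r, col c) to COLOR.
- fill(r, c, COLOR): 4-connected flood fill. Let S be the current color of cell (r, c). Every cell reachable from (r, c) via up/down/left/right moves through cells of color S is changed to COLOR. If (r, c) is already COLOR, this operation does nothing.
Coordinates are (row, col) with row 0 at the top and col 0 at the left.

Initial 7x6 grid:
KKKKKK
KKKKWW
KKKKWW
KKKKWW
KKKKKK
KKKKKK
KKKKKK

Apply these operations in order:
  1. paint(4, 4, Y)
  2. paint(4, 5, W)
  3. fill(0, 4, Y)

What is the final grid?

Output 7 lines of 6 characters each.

Answer: YYYYYY
YYYYWW
YYYYWW
YYYYWW
YYYYYW
YYYYYY
YYYYYY

Derivation:
After op 1 paint(4,4,Y):
KKKKKK
KKKKWW
KKKKWW
KKKKWW
KKKKYK
KKKKKK
KKKKKK
After op 2 paint(4,5,W):
KKKKKK
KKKKWW
KKKKWW
KKKKWW
KKKKYW
KKKKKK
KKKKKK
After op 3 fill(0,4,Y) [34 cells changed]:
YYYYYY
YYYYWW
YYYYWW
YYYYWW
YYYYYW
YYYYYY
YYYYYY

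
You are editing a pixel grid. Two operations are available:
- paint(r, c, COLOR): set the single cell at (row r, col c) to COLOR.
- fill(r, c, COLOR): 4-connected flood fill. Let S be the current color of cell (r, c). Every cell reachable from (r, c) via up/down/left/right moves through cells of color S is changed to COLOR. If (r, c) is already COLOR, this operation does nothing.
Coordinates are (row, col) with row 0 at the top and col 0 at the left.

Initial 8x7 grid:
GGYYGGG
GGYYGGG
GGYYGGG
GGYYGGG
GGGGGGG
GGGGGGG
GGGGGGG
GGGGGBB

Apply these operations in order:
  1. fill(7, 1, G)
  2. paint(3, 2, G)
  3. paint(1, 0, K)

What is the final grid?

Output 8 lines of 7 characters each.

Answer: GGYYGGG
KGYYGGG
GGYYGGG
GGGYGGG
GGGGGGG
GGGGGGG
GGGGGGG
GGGGGBB

Derivation:
After op 1 fill(7,1,G) [0 cells changed]:
GGYYGGG
GGYYGGG
GGYYGGG
GGYYGGG
GGGGGGG
GGGGGGG
GGGGGGG
GGGGGBB
After op 2 paint(3,2,G):
GGYYGGG
GGYYGGG
GGYYGGG
GGGYGGG
GGGGGGG
GGGGGGG
GGGGGGG
GGGGGBB
After op 3 paint(1,0,K):
GGYYGGG
KGYYGGG
GGYYGGG
GGGYGGG
GGGGGGG
GGGGGGG
GGGGGGG
GGGGGBB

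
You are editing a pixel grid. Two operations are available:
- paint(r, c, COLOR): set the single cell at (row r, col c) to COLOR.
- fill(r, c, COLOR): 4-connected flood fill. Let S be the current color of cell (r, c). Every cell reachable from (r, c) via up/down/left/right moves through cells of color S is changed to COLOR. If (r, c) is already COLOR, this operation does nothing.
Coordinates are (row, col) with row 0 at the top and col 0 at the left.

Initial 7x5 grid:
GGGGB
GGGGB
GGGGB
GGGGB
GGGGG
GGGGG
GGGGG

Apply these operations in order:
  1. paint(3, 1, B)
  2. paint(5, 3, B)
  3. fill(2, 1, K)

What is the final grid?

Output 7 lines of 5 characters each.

Answer: KKKKB
KKKKB
KKKKB
KBKKB
KKKKK
KKKBK
KKKKK

Derivation:
After op 1 paint(3,1,B):
GGGGB
GGGGB
GGGGB
GBGGB
GGGGG
GGGGG
GGGGG
After op 2 paint(5,3,B):
GGGGB
GGGGB
GGGGB
GBGGB
GGGGG
GGGBG
GGGGG
After op 3 fill(2,1,K) [29 cells changed]:
KKKKB
KKKKB
KKKKB
KBKKB
KKKKK
KKKBK
KKKKK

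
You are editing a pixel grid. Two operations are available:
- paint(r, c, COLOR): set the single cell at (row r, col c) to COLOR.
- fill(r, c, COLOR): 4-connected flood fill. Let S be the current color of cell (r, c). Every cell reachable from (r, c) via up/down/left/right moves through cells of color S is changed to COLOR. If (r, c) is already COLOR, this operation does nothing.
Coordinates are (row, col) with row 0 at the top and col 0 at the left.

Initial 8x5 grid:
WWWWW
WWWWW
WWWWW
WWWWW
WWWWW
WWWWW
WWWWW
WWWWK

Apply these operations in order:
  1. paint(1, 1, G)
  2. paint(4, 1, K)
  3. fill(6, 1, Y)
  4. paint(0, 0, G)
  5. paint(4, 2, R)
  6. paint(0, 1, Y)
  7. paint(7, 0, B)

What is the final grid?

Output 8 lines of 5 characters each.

Answer: GYYYY
YGYYY
YYYYY
YYYYY
YKRYY
YYYYY
YYYYY
BYYYK

Derivation:
After op 1 paint(1,1,G):
WWWWW
WGWWW
WWWWW
WWWWW
WWWWW
WWWWW
WWWWW
WWWWK
After op 2 paint(4,1,K):
WWWWW
WGWWW
WWWWW
WWWWW
WKWWW
WWWWW
WWWWW
WWWWK
After op 3 fill(6,1,Y) [37 cells changed]:
YYYYY
YGYYY
YYYYY
YYYYY
YKYYY
YYYYY
YYYYY
YYYYK
After op 4 paint(0,0,G):
GYYYY
YGYYY
YYYYY
YYYYY
YKYYY
YYYYY
YYYYY
YYYYK
After op 5 paint(4,2,R):
GYYYY
YGYYY
YYYYY
YYYYY
YKRYY
YYYYY
YYYYY
YYYYK
After op 6 paint(0,1,Y):
GYYYY
YGYYY
YYYYY
YYYYY
YKRYY
YYYYY
YYYYY
YYYYK
After op 7 paint(7,0,B):
GYYYY
YGYYY
YYYYY
YYYYY
YKRYY
YYYYY
YYYYY
BYYYK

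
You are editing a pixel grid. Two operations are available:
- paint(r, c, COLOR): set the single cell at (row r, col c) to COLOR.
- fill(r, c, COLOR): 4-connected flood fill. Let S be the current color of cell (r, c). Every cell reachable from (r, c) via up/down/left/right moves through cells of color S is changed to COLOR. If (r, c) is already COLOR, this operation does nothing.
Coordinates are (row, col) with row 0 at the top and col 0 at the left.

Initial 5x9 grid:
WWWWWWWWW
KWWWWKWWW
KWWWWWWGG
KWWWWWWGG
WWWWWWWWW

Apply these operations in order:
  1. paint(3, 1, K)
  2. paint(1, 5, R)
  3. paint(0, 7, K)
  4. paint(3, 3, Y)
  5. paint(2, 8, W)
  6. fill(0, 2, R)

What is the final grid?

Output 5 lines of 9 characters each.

Answer: RRRRRRRKR
KRRRRRRRR
KRRRRRRGR
KKRYRRRGG
RRRRRRRRR

Derivation:
After op 1 paint(3,1,K):
WWWWWWWWW
KWWWWKWWW
KWWWWWWGG
KKWWWWWGG
WWWWWWWWW
After op 2 paint(1,5,R):
WWWWWWWWW
KWWWWRWWW
KWWWWWWGG
KKWWWWWGG
WWWWWWWWW
After op 3 paint(0,7,K):
WWWWWWWKW
KWWWWRWWW
KWWWWWWGG
KKWWWWWGG
WWWWWWWWW
After op 4 paint(3,3,Y):
WWWWWWWKW
KWWWWRWWW
KWWWWWWGG
KKWYWWWGG
WWWWWWWWW
After op 5 paint(2,8,W):
WWWWWWWKW
KWWWWRWWW
KWWWWWWGW
KKWYWWWGG
WWWWWWWWW
After op 6 fill(0,2,R) [35 cells changed]:
RRRRRRRKR
KRRRRRRRR
KRRRRRRGR
KKRYRRRGG
RRRRRRRRR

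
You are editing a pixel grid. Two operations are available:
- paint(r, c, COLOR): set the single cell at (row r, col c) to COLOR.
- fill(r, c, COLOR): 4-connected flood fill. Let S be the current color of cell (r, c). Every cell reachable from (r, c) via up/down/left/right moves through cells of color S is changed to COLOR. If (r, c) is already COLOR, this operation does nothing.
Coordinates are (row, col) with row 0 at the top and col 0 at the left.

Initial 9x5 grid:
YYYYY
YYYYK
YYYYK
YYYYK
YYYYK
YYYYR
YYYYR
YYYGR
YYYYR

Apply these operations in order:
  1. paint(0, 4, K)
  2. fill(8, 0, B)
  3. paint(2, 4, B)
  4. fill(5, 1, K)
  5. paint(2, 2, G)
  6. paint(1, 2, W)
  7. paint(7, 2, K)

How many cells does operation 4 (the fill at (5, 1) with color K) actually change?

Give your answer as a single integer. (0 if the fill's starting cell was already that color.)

Answer: 36

Derivation:
After op 1 paint(0,4,K):
YYYYK
YYYYK
YYYYK
YYYYK
YYYYK
YYYYR
YYYYR
YYYGR
YYYYR
After op 2 fill(8,0,B) [35 cells changed]:
BBBBK
BBBBK
BBBBK
BBBBK
BBBBK
BBBBR
BBBBR
BBBGR
BBBBR
After op 3 paint(2,4,B):
BBBBK
BBBBK
BBBBB
BBBBK
BBBBK
BBBBR
BBBBR
BBBGR
BBBBR
After op 4 fill(5,1,K) [36 cells changed]:
KKKKK
KKKKK
KKKKK
KKKKK
KKKKK
KKKKR
KKKKR
KKKGR
KKKKR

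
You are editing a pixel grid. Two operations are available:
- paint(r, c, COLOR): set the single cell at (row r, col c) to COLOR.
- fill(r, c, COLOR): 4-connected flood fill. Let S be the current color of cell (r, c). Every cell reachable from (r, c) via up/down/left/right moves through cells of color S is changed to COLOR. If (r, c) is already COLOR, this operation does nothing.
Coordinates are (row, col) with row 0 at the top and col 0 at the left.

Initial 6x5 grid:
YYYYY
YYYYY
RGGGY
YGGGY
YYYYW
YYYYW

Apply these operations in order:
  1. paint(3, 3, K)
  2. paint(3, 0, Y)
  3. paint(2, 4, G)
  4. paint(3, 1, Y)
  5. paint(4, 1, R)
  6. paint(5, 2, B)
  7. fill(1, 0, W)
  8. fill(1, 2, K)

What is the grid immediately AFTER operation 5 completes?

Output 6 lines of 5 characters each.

Answer: YYYYY
YYYYY
RGGGG
YYGKY
YRYYW
YYYYW

Derivation:
After op 1 paint(3,3,K):
YYYYY
YYYYY
RGGGY
YGGKY
YYYYW
YYYYW
After op 2 paint(3,0,Y):
YYYYY
YYYYY
RGGGY
YGGKY
YYYYW
YYYYW
After op 3 paint(2,4,G):
YYYYY
YYYYY
RGGGG
YGGKY
YYYYW
YYYYW
After op 4 paint(3,1,Y):
YYYYY
YYYYY
RGGGG
YYGKY
YYYYW
YYYYW
After op 5 paint(4,1,R):
YYYYY
YYYYY
RGGGG
YYGKY
YRYYW
YYYYW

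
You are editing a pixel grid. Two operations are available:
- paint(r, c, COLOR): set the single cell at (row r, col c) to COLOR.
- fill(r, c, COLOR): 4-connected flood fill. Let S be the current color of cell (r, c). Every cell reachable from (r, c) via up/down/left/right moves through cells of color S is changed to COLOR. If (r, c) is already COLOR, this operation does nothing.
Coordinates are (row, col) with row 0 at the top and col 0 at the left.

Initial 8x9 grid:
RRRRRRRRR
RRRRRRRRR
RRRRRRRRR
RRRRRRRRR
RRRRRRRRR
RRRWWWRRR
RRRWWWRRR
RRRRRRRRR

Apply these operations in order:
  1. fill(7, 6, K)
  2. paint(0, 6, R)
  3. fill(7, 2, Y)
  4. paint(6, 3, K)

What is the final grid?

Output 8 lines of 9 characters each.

After op 1 fill(7,6,K) [66 cells changed]:
KKKKKKKKK
KKKKKKKKK
KKKKKKKKK
KKKKKKKKK
KKKKKKKKK
KKKWWWKKK
KKKWWWKKK
KKKKKKKKK
After op 2 paint(0,6,R):
KKKKKKRKK
KKKKKKKKK
KKKKKKKKK
KKKKKKKKK
KKKKKKKKK
KKKWWWKKK
KKKWWWKKK
KKKKKKKKK
After op 3 fill(7,2,Y) [65 cells changed]:
YYYYYYRYY
YYYYYYYYY
YYYYYYYYY
YYYYYYYYY
YYYYYYYYY
YYYWWWYYY
YYYWWWYYY
YYYYYYYYY
After op 4 paint(6,3,K):
YYYYYYRYY
YYYYYYYYY
YYYYYYYYY
YYYYYYYYY
YYYYYYYYY
YYYWWWYYY
YYYKWWYYY
YYYYYYYYY

Answer: YYYYYYRYY
YYYYYYYYY
YYYYYYYYY
YYYYYYYYY
YYYYYYYYY
YYYWWWYYY
YYYKWWYYY
YYYYYYYYY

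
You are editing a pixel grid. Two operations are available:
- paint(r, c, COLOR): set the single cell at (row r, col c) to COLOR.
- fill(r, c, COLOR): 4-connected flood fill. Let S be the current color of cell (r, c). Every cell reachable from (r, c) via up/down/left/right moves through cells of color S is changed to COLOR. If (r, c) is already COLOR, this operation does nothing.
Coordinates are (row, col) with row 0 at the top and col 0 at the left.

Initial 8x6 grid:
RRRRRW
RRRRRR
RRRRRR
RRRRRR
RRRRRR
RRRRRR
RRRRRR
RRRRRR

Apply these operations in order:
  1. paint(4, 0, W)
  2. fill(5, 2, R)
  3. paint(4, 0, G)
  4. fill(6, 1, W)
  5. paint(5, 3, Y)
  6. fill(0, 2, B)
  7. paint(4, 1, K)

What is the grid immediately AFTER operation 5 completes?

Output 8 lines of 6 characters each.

After op 1 paint(4,0,W):
RRRRRW
RRRRRR
RRRRRR
RRRRRR
WRRRRR
RRRRRR
RRRRRR
RRRRRR
After op 2 fill(5,2,R) [0 cells changed]:
RRRRRW
RRRRRR
RRRRRR
RRRRRR
WRRRRR
RRRRRR
RRRRRR
RRRRRR
After op 3 paint(4,0,G):
RRRRRW
RRRRRR
RRRRRR
RRRRRR
GRRRRR
RRRRRR
RRRRRR
RRRRRR
After op 4 fill(6,1,W) [46 cells changed]:
WWWWWW
WWWWWW
WWWWWW
WWWWWW
GWWWWW
WWWWWW
WWWWWW
WWWWWW
After op 5 paint(5,3,Y):
WWWWWW
WWWWWW
WWWWWW
WWWWWW
GWWWWW
WWWYWW
WWWWWW
WWWWWW

Answer: WWWWWW
WWWWWW
WWWWWW
WWWWWW
GWWWWW
WWWYWW
WWWWWW
WWWWWW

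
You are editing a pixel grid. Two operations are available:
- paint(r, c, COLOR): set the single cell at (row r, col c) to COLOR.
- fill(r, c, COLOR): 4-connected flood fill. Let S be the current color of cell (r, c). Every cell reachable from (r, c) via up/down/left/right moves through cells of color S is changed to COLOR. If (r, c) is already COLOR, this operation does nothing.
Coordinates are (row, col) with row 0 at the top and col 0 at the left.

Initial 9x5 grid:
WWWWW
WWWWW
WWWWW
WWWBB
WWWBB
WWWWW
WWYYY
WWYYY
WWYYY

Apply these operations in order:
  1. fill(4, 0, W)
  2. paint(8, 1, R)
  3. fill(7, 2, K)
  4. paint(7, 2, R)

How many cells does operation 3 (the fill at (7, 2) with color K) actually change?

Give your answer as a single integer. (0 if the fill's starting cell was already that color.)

Answer: 9

Derivation:
After op 1 fill(4,0,W) [0 cells changed]:
WWWWW
WWWWW
WWWWW
WWWBB
WWWBB
WWWWW
WWYYY
WWYYY
WWYYY
After op 2 paint(8,1,R):
WWWWW
WWWWW
WWWWW
WWWBB
WWWBB
WWWWW
WWYYY
WWYYY
WRYYY
After op 3 fill(7,2,K) [9 cells changed]:
WWWWW
WWWWW
WWWWW
WWWBB
WWWBB
WWWWW
WWKKK
WWKKK
WRKKK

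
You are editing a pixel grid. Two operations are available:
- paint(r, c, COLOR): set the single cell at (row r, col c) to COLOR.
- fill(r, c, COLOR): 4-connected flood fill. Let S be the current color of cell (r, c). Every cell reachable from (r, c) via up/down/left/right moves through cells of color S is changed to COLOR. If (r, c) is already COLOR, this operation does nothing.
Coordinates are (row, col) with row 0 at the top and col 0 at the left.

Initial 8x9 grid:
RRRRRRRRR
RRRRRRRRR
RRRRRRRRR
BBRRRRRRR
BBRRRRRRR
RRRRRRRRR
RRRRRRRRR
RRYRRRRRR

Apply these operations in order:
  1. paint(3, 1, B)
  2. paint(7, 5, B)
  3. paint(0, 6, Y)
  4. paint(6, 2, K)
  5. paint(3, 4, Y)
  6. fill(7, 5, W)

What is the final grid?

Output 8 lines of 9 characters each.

After op 1 paint(3,1,B):
RRRRRRRRR
RRRRRRRRR
RRRRRRRRR
BBRRRRRRR
BBRRRRRRR
RRRRRRRRR
RRRRRRRRR
RRYRRRRRR
After op 2 paint(7,5,B):
RRRRRRRRR
RRRRRRRRR
RRRRRRRRR
BBRRRRRRR
BBRRRRRRR
RRRRRRRRR
RRRRRRRRR
RRYRRBRRR
After op 3 paint(0,6,Y):
RRRRRRYRR
RRRRRRRRR
RRRRRRRRR
BBRRRRRRR
BBRRRRRRR
RRRRRRRRR
RRRRRRRRR
RRYRRBRRR
After op 4 paint(6,2,K):
RRRRRRYRR
RRRRRRRRR
RRRRRRRRR
BBRRRRRRR
BBRRRRRRR
RRRRRRRRR
RRKRRRRRR
RRYRRBRRR
After op 5 paint(3,4,Y):
RRRRRRYRR
RRRRRRRRR
RRRRRRRRR
BBRRYRRRR
BBRRRRRRR
RRRRRRRRR
RRKRRRRRR
RRYRRBRRR
After op 6 fill(7,5,W) [1 cells changed]:
RRRRRRYRR
RRRRRRRRR
RRRRRRRRR
BBRRYRRRR
BBRRRRRRR
RRRRRRRRR
RRKRRRRRR
RRYRRWRRR

Answer: RRRRRRYRR
RRRRRRRRR
RRRRRRRRR
BBRRYRRRR
BBRRRRRRR
RRRRRRRRR
RRKRRRRRR
RRYRRWRRR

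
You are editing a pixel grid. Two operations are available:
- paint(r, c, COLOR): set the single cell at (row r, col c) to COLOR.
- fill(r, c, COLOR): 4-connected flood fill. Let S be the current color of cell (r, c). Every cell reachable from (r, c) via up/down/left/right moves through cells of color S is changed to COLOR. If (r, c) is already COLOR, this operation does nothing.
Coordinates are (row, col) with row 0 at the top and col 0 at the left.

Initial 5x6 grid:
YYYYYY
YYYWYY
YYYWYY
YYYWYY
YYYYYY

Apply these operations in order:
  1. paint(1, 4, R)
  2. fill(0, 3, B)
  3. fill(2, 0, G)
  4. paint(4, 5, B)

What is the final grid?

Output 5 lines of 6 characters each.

Answer: GGGGGG
GGGWRG
GGGWGG
GGGWGG
GGGGGB

Derivation:
After op 1 paint(1,4,R):
YYYYYY
YYYWRY
YYYWYY
YYYWYY
YYYYYY
After op 2 fill(0,3,B) [26 cells changed]:
BBBBBB
BBBWRB
BBBWBB
BBBWBB
BBBBBB
After op 3 fill(2,0,G) [26 cells changed]:
GGGGGG
GGGWRG
GGGWGG
GGGWGG
GGGGGG
After op 4 paint(4,5,B):
GGGGGG
GGGWRG
GGGWGG
GGGWGG
GGGGGB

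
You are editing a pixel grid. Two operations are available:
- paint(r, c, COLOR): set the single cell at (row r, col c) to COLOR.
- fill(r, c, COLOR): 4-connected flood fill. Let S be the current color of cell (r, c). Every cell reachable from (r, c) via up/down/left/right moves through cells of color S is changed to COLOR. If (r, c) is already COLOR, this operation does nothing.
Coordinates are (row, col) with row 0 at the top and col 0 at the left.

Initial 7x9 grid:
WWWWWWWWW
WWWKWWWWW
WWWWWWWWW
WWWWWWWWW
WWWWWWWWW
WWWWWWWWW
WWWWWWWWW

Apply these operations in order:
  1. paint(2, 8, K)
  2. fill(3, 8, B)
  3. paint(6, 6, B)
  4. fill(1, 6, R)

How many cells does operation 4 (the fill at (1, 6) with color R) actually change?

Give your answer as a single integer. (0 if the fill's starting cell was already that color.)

Answer: 61

Derivation:
After op 1 paint(2,8,K):
WWWWWWWWW
WWWKWWWWW
WWWWWWWWK
WWWWWWWWW
WWWWWWWWW
WWWWWWWWW
WWWWWWWWW
After op 2 fill(3,8,B) [61 cells changed]:
BBBBBBBBB
BBBKBBBBB
BBBBBBBBK
BBBBBBBBB
BBBBBBBBB
BBBBBBBBB
BBBBBBBBB
After op 3 paint(6,6,B):
BBBBBBBBB
BBBKBBBBB
BBBBBBBBK
BBBBBBBBB
BBBBBBBBB
BBBBBBBBB
BBBBBBBBB
After op 4 fill(1,6,R) [61 cells changed]:
RRRRRRRRR
RRRKRRRRR
RRRRRRRRK
RRRRRRRRR
RRRRRRRRR
RRRRRRRRR
RRRRRRRRR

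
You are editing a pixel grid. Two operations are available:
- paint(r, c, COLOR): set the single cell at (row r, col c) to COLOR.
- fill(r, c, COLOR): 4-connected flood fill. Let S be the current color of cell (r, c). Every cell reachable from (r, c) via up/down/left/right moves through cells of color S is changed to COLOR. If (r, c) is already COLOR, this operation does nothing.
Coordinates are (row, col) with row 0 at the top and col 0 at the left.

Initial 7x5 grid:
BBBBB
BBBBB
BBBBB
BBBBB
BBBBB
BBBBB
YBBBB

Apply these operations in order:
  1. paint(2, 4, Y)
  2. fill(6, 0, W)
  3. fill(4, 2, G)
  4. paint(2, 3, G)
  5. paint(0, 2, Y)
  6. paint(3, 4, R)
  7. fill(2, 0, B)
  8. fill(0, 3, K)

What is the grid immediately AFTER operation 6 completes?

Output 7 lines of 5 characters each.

After op 1 paint(2,4,Y):
BBBBB
BBBBB
BBBBY
BBBBB
BBBBB
BBBBB
YBBBB
After op 2 fill(6,0,W) [1 cells changed]:
BBBBB
BBBBB
BBBBY
BBBBB
BBBBB
BBBBB
WBBBB
After op 3 fill(4,2,G) [33 cells changed]:
GGGGG
GGGGG
GGGGY
GGGGG
GGGGG
GGGGG
WGGGG
After op 4 paint(2,3,G):
GGGGG
GGGGG
GGGGY
GGGGG
GGGGG
GGGGG
WGGGG
After op 5 paint(0,2,Y):
GGYGG
GGGGG
GGGGY
GGGGG
GGGGG
GGGGG
WGGGG
After op 6 paint(3,4,R):
GGYGG
GGGGG
GGGGY
GGGGR
GGGGG
GGGGG
WGGGG

Answer: GGYGG
GGGGG
GGGGY
GGGGR
GGGGG
GGGGG
WGGGG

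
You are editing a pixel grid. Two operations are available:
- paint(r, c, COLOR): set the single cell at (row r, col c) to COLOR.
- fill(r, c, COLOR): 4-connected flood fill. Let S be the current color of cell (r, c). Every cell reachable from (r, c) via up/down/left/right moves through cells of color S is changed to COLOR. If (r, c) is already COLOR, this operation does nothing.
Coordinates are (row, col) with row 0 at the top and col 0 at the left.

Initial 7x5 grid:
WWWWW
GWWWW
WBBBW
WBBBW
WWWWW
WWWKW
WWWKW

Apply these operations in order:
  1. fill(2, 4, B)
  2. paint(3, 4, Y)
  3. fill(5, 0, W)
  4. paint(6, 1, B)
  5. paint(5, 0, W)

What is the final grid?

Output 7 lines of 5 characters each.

After op 1 fill(2,4,B) [26 cells changed]:
BBBBB
GBBBB
BBBBB
BBBBB
BBBBB
BBBKB
BBBKB
After op 2 paint(3,4,Y):
BBBBB
GBBBB
BBBBB
BBBBY
BBBBB
BBBKB
BBBKB
After op 3 fill(5,0,W) [31 cells changed]:
WWWWW
GWWWW
WWWWW
WWWWY
WWWWW
WWWKW
WWWKW
After op 4 paint(6,1,B):
WWWWW
GWWWW
WWWWW
WWWWY
WWWWW
WWWKW
WBWKW
After op 5 paint(5,0,W):
WWWWW
GWWWW
WWWWW
WWWWY
WWWWW
WWWKW
WBWKW

Answer: WWWWW
GWWWW
WWWWW
WWWWY
WWWWW
WWWKW
WBWKW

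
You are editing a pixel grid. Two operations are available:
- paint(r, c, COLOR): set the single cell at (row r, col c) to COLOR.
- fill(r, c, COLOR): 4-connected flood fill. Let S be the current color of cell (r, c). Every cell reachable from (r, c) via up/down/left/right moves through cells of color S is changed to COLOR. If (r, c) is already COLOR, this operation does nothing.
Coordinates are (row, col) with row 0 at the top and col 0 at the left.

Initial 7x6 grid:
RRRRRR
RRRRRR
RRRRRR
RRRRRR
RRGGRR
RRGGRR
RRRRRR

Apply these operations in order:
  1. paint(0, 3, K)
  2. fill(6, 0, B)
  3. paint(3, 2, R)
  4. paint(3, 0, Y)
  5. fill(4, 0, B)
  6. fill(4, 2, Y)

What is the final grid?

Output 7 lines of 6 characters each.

After op 1 paint(0,3,K):
RRRKRR
RRRRRR
RRRRRR
RRRRRR
RRGGRR
RRGGRR
RRRRRR
After op 2 fill(6,0,B) [37 cells changed]:
BBBKBB
BBBBBB
BBBBBB
BBBBBB
BBGGBB
BBGGBB
BBBBBB
After op 3 paint(3,2,R):
BBBKBB
BBBBBB
BBBBBB
BBRBBB
BBGGBB
BBGGBB
BBBBBB
After op 4 paint(3,0,Y):
BBBKBB
BBBBBB
BBBBBB
YBRBBB
BBGGBB
BBGGBB
BBBBBB
After op 5 fill(4,0,B) [0 cells changed]:
BBBKBB
BBBBBB
BBBBBB
YBRBBB
BBGGBB
BBGGBB
BBBBBB
After op 6 fill(4,2,Y) [4 cells changed]:
BBBKBB
BBBBBB
BBBBBB
YBRBBB
BBYYBB
BBYYBB
BBBBBB

Answer: BBBKBB
BBBBBB
BBBBBB
YBRBBB
BBYYBB
BBYYBB
BBBBBB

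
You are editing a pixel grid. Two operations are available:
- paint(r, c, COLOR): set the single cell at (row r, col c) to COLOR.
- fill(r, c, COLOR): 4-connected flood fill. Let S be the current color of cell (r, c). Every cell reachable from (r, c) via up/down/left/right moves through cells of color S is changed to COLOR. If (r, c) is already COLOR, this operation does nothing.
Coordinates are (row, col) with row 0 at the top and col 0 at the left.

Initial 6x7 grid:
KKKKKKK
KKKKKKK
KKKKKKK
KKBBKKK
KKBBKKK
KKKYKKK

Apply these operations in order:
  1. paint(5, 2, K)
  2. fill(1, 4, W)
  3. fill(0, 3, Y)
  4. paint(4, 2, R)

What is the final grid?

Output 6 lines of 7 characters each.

After op 1 paint(5,2,K):
KKKKKKK
KKKKKKK
KKKKKKK
KKBBKKK
KKBBKKK
KKKYKKK
After op 2 fill(1,4,W) [37 cells changed]:
WWWWWWW
WWWWWWW
WWWWWWW
WWBBWWW
WWBBWWW
WWWYWWW
After op 3 fill(0,3,Y) [37 cells changed]:
YYYYYYY
YYYYYYY
YYYYYYY
YYBBYYY
YYBBYYY
YYYYYYY
After op 4 paint(4,2,R):
YYYYYYY
YYYYYYY
YYYYYYY
YYBBYYY
YYRBYYY
YYYYYYY

Answer: YYYYYYY
YYYYYYY
YYYYYYY
YYBBYYY
YYRBYYY
YYYYYYY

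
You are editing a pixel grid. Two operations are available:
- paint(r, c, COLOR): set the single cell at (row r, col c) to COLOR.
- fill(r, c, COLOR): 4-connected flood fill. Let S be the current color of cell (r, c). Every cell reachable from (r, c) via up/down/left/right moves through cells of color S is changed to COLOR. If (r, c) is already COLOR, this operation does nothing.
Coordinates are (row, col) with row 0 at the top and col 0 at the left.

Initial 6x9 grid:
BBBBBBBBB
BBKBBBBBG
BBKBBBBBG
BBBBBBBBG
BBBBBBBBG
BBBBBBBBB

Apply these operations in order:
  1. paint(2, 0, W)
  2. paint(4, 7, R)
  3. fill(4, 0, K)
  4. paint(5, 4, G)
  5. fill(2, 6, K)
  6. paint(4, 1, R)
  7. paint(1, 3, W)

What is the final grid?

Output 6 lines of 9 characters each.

After op 1 paint(2,0,W):
BBBBBBBBB
BBKBBBBBG
WBKBBBBBG
BBBBBBBBG
BBBBBBBBG
BBBBBBBBB
After op 2 paint(4,7,R):
BBBBBBBBB
BBKBBBBBG
WBKBBBBBG
BBBBBBBBG
BBBBBBBRG
BBBBBBBBB
After op 3 fill(4,0,K) [46 cells changed]:
KKKKKKKKK
KKKKKKKKG
WKKKKKKKG
KKKKKKKKG
KKKKKKKRG
KKKKKKKKK
After op 4 paint(5,4,G):
KKKKKKKKK
KKKKKKKKG
WKKKKKKKG
KKKKKKKKG
KKKKKKKRG
KKKKGKKKK
After op 5 fill(2,6,K) [0 cells changed]:
KKKKKKKKK
KKKKKKKKG
WKKKKKKKG
KKKKKKKKG
KKKKKKKRG
KKKKGKKKK
After op 6 paint(4,1,R):
KKKKKKKKK
KKKKKKKKG
WKKKKKKKG
KKKKKKKKG
KRKKKKKRG
KKKKGKKKK
After op 7 paint(1,3,W):
KKKKKKKKK
KKKWKKKKG
WKKKKKKKG
KKKKKKKKG
KRKKKKKRG
KKKKGKKKK

Answer: KKKKKKKKK
KKKWKKKKG
WKKKKKKKG
KKKKKKKKG
KRKKKKKRG
KKKKGKKKK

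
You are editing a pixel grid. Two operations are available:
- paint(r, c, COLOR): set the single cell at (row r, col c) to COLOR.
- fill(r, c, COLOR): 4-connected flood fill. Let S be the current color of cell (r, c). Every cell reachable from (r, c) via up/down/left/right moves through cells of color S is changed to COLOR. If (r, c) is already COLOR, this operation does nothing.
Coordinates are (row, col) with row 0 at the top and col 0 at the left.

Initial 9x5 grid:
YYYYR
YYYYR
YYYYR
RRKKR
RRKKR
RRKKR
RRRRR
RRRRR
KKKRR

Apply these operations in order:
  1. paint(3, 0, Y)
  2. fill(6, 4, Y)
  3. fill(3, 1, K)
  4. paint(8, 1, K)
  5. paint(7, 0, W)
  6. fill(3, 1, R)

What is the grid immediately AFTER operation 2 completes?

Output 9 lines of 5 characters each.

After op 1 paint(3,0,Y):
YYYYR
YYYYR
YYYYR
YRKKR
RRKKR
RRKKR
RRRRR
RRRRR
KKKRR
After op 2 fill(6,4,Y) [23 cells changed]:
YYYYY
YYYYY
YYYYY
YYKKY
YYKKY
YYKKY
YYYYY
YYYYY
KKKYY

Answer: YYYYY
YYYYY
YYYYY
YYKKY
YYKKY
YYKKY
YYYYY
YYYYY
KKKYY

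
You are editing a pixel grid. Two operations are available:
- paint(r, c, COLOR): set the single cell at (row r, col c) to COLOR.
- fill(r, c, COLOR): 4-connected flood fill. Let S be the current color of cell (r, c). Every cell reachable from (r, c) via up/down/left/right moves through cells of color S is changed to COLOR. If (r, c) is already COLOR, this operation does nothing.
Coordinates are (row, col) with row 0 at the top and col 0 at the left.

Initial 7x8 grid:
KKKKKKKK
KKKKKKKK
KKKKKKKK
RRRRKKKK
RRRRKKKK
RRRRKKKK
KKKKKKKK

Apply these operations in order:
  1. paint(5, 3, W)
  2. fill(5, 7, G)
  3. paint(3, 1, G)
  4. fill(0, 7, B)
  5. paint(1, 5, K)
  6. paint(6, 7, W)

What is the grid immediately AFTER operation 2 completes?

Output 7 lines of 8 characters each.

After op 1 paint(5,3,W):
KKKKKKKK
KKKKKKKK
KKKKKKKK
RRRRKKKK
RRRRKKKK
RRRWKKKK
KKKKKKKK
After op 2 fill(5,7,G) [44 cells changed]:
GGGGGGGG
GGGGGGGG
GGGGGGGG
RRRRGGGG
RRRRGGGG
RRRWGGGG
GGGGGGGG

Answer: GGGGGGGG
GGGGGGGG
GGGGGGGG
RRRRGGGG
RRRRGGGG
RRRWGGGG
GGGGGGGG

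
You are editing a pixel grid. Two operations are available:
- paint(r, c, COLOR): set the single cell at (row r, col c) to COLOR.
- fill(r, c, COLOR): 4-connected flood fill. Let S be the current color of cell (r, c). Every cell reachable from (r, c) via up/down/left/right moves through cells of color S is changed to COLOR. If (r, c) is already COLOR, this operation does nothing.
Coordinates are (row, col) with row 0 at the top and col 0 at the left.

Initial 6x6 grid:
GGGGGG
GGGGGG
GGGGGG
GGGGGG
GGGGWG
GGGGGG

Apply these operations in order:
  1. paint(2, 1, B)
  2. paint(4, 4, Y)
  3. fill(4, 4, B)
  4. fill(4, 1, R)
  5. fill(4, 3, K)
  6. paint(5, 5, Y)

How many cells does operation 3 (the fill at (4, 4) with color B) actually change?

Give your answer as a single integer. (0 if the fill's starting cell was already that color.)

Answer: 1

Derivation:
After op 1 paint(2,1,B):
GGGGGG
GGGGGG
GBGGGG
GGGGGG
GGGGWG
GGGGGG
After op 2 paint(4,4,Y):
GGGGGG
GGGGGG
GBGGGG
GGGGGG
GGGGYG
GGGGGG
After op 3 fill(4,4,B) [1 cells changed]:
GGGGGG
GGGGGG
GBGGGG
GGGGGG
GGGGBG
GGGGGG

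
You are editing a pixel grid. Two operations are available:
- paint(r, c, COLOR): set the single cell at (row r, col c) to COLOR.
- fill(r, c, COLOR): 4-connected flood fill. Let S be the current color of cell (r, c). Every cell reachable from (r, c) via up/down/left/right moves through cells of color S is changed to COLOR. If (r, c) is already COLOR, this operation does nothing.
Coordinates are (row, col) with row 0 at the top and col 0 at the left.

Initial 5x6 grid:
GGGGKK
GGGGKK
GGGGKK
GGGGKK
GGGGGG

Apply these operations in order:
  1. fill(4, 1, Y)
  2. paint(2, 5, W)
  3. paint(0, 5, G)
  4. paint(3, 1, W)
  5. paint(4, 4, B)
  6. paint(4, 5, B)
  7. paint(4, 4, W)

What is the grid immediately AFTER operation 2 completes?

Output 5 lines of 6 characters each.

After op 1 fill(4,1,Y) [22 cells changed]:
YYYYKK
YYYYKK
YYYYKK
YYYYKK
YYYYYY
After op 2 paint(2,5,W):
YYYYKK
YYYYKK
YYYYKW
YYYYKK
YYYYYY

Answer: YYYYKK
YYYYKK
YYYYKW
YYYYKK
YYYYYY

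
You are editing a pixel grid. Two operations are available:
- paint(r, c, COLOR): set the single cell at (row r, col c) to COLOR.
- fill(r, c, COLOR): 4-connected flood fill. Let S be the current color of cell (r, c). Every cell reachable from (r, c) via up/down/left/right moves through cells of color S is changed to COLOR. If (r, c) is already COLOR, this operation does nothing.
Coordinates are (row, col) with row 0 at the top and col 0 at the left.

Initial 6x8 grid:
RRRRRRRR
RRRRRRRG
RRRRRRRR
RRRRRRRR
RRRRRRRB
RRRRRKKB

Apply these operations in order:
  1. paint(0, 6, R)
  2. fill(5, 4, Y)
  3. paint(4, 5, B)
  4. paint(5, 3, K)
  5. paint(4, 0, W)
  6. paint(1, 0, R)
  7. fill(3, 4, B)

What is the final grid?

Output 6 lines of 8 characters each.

After op 1 paint(0,6,R):
RRRRRRRR
RRRRRRRG
RRRRRRRR
RRRRRRRR
RRRRRRRB
RRRRRKKB
After op 2 fill(5,4,Y) [43 cells changed]:
YYYYYYYY
YYYYYYYG
YYYYYYYY
YYYYYYYY
YYYYYYYB
YYYYYKKB
After op 3 paint(4,5,B):
YYYYYYYY
YYYYYYYG
YYYYYYYY
YYYYYYYY
YYYYYBYB
YYYYYKKB
After op 4 paint(5,3,K):
YYYYYYYY
YYYYYYYG
YYYYYYYY
YYYYYYYY
YYYYYBYB
YYYKYKKB
After op 5 paint(4,0,W):
YYYYYYYY
YYYYYYYG
YYYYYYYY
YYYYYYYY
WYYYYBYB
YYYKYKKB
After op 6 paint(1,0,R):
YYYYYYYY
RYYYYYYG
YYYYYYYY
YYYYYYYY
WYYYYBYB
YYYKYKKB
After op 7 fill(3,4,B) [39 cells changed]:
BBBBBBBB
RBBBBBBG
BBBBBBBB
BBBBBBBB
WBBBBBBB
BBBKBKKB

Answer: BBBBBBBB
RBBBBBBG
BBBBBBBB
BBBBBBBB
WBBBBBBB
BBBKBKKB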